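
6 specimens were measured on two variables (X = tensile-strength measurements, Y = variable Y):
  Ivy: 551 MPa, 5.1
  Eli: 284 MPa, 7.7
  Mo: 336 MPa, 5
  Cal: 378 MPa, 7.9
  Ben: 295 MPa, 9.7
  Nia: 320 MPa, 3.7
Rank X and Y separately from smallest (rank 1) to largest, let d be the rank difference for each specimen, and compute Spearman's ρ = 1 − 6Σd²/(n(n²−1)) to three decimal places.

-0.200

Ranks of variable 1: 6, 1, 4, 5, 2, 3
Ranks of variable 2: 3, 4, 2, 5, 6, 1
d = r₁ − r₂: 3, -3, 2, 0, -4, 2
d²: 9, 9, 4, 0, 16, 4; Σd² = 42
ρ = 1 − 6·42/(6·35) = 1 − 252/210 = -0.200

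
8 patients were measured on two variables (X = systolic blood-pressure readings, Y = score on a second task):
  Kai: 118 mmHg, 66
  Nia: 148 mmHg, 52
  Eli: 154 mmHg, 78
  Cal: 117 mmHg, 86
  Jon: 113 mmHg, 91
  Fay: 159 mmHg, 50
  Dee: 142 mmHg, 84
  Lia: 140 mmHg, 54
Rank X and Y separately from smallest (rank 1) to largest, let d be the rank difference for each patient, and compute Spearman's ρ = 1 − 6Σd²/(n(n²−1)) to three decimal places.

-0.738

Ranks of variable 1: 3, 6, 7, 2, 1, 8, 5, 4
Ranks of variable 2: 4, 2, 5, 7, 8, 1, 6, 3
d = r₁ − r₂: -1, 4, 2, -5, -7, 7, -1, 1
d²: 1, 16, 4, 25, 49, 49, 1, 1; Σd² = 146
ρ = 1 − 6·146/(8·63) = 1 − 876/504 = -0.738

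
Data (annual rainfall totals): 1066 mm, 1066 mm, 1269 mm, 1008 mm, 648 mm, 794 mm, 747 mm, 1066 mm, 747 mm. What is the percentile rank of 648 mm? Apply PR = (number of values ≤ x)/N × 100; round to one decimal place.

11.1

N = 9.
Strictly below 648: 0. Equal to 648: 1.
PR = 1/9 × 100 = 11.1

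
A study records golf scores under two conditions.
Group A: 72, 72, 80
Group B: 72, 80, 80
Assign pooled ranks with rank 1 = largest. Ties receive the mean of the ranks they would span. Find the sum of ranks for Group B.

Sorted (descending): 80, 80, 80, 72, 72, 72
The 3 values of 80 occupy positions 1–3 → average rank 2.
The 3 values of 72 occupy positions 4–6 → average rank 5.
Group B values → pooled ranks: 72→5, 80→2, 80→2
Rank sum = 5 + 2 + 2 = 9

9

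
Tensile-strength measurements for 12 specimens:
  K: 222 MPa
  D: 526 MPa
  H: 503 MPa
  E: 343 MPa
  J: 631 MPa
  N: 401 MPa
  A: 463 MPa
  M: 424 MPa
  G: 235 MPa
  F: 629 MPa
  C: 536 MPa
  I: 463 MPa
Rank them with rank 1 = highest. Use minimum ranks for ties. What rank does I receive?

Sorted (descending): 631, 629, 536, 526, 503, 463, 463, 424, 401, 343, 235, 222
The 2 values of 463 occupy positions 6–7 → each gets rank 6.
I has value 463 MPa → rank 6.

6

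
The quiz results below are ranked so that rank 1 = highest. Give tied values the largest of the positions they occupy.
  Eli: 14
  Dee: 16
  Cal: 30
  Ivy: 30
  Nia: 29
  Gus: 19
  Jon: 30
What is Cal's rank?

Sorted (descending): 30, 30, 30, 29, 19, 16, 14
The 3 values of 30 occupy positions 1–3 → each gets rank 3.
Cal has value 30 → rank 3.

3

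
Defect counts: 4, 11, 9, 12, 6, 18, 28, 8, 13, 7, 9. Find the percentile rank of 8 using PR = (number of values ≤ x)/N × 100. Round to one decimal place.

36.4

N = 11.
Strictly below 8: 3. Equal to 8: 1.
PR = 4/11 × 100 = 36.4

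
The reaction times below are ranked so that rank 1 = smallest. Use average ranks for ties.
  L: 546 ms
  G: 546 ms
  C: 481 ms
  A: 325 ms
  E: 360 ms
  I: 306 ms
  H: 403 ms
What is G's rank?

Sorted (ascending): 306, 325, 360, 403, 481, 546, 546
The 2 values of 546 occupy positions 6–7 → average rank (6+7)/2 = 6.5.
G has value 546 ms → rank 6.5.

6.5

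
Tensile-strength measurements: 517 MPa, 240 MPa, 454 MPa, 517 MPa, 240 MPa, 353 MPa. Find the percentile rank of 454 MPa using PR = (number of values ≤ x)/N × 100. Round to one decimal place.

66.7

N = 6.
Strictly below 454: 3. Equal to 454: 1.
PR = 4/6 × 100 = 66.7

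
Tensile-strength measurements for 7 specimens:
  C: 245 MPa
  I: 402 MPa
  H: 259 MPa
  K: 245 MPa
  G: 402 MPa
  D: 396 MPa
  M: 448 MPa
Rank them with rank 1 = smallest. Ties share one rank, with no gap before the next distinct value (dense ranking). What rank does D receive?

3

Sorted (ascending): 245, 245, 259, 396, 402, 402, 448
The 2 values of 245 share dense rank 1.
The 2 values of 402 share dense rank 4.
Remaining distinct values take the next consecutive integers.
D has value 396 MPa → rank 3.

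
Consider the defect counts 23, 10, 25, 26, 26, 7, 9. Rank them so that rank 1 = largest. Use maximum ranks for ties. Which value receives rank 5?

10

Sorted (descending): 26, 26, 25, 23, 10, 9, 7
The 2 values of 26 occupy positions 1–2 → each gets rank 2.
Rank 5 → value 10.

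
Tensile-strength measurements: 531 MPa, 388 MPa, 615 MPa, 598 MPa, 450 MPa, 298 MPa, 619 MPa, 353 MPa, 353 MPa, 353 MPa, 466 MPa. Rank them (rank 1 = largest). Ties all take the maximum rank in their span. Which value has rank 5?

Sorted (descending): 619, 615, 598, 531, 466, 450, 388, 353, 353, 353, 298
The 3 values of 353 occupy positions 8–10 → each gets rank 10.
Rank 5 → value 466.

466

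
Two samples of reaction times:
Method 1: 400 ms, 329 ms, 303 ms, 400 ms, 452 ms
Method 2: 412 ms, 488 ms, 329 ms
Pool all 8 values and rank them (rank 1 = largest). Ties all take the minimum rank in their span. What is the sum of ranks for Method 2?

10

Sorted (descending): 488, 452, 412, 400, 400, 329, 329, 303
The 2 values of 400 occupy positions 4–5 → each gets rank 4.
The 2 values of 329 occupy positions 6–7 → each gets rank 6.
Method 2 values → pooled ranks: 412→3, 488→1, 329→6
Rank sum = 3 + 1 + 6 = 10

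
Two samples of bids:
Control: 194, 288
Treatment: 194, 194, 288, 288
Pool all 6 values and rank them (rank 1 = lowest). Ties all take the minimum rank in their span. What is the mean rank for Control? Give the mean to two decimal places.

2.50

Sorted (ascending): 194, 194, 194, 288, 288, 288
The 3 values of 194 occupy positions 1–3 → each gets rank 1.
The 3 values of 288 occupy positions 4–6 → each gets rank 4.
Control values → pooled ranks: 194→1, 288→4
Mean rank = (1 + 4) / 2 = 2.50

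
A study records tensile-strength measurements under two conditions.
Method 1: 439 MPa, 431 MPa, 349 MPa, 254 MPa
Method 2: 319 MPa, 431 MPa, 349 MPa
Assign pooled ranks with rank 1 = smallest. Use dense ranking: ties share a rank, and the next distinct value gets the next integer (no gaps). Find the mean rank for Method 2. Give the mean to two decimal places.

Sorted (ascending): 254, 319, 349, 349, 431, 431, 439
The 2 values of 349 share dense rank 3.
The 2 values of 431 share dense rank 4.
Remaining distinct values take the next consecutive integers.
Method 2 values → pooled ranks: 319→2, 431→4, 349→3
Mean rank = (2 + 4 + 3) / 3 = 3.00

3.00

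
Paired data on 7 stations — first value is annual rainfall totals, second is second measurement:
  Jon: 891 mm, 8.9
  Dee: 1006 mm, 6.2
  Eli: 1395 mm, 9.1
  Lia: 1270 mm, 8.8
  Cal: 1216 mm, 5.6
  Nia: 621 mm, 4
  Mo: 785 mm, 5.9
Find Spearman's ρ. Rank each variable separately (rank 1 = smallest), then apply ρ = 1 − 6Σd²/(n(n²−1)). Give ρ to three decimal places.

Ranks of variable 1: 3, 4, 7, 6, 5, 1, 2
Ranks of variable 2: 6, 4, 7, 5, 2, 1, 3
d = r₁ − r₂: -3, 0, 0, 1, 3, 0, -1
d²: 9, 0, 0, 1, 9, 0, 1; Σd² = 20
ρ = 1 − 6·20/(7·48) = 1 − 120/336 = 0.643

0.643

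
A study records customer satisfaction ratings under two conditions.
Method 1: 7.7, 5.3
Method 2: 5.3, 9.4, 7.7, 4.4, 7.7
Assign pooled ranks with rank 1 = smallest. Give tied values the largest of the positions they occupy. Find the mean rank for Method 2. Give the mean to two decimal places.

Sorted (ascending): 4.4, 5.3, 5.3, 7.7, 7.7, 7.7, 9.4
The 2 values of 5.3 occupy positions 2–3 → each gets rank 3.
The 3 values of 7.7 occupy positions 4–6 → each gets rank 6.
Method 2 values → pooled ranks: 5.3→3, 9.4→7, 7.7→6, 4.4→1, 7.7→6
Mean rank = (3 + 7 + 6 + 1 + 6) / 5 = 4.60

4.60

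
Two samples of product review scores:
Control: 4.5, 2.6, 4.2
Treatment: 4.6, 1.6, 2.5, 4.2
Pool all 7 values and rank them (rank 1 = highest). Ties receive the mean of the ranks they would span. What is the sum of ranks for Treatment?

17.5

Sorted (descending): 4.6, 4.5, 4.2, 4.2, 2.6, 2.5, 1.6
The 2 values of 4.2 occupy positions 3–4 → average rank (3+4)/2 = 3.5.
Treatment values → pooled ranks: 4.6→1, 1.6→7, 2.5→6, 4.2→3.5
Rank sum = 1 + 7 + 6 + 3.5 = 17.5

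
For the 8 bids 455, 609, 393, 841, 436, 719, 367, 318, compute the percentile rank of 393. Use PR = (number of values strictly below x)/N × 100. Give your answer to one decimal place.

25.0

N = 8.
Strictly below 393: 2. Equal to 393: 1.
PR = 2/8 × 100 = 25.0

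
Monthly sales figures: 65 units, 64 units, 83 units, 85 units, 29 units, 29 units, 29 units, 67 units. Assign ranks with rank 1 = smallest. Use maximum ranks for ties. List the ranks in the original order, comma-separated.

Sorted (ascending): 29, 29, 29, 64, 65, 67, 83, 85
The 3 values of 29 occupy positions 1–3 → each gets rank 3.

5, 4, 7, 8, 3, 3, 3, 6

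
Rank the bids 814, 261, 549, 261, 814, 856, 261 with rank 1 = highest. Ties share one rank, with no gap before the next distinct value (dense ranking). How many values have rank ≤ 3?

Sorted (descending): 856, 814, 814, 549, 261, 261, 261
The 2 values of 814 share dense rank 2.
The 3 values of 261 share dense rank 4.
Remaining distinct values take the next consecutive integers.
Ranks ≤ 3: {1, 2, 2, 3} → 4 values.

4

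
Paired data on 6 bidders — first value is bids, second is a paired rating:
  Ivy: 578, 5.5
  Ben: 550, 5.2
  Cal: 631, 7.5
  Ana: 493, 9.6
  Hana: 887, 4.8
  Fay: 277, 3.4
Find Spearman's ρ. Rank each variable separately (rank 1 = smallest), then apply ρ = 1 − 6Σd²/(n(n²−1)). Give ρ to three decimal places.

0.086

Ranks of variable 1: 4, 3, 5, 2, 6, 1
Ranks of variable 2: 4, 3, 5, 6, 2, 1
d = r₁ − r₂: 0, 0, 0, -4, 4, 0
d²: 0, 0, 0, 16, 16, 0; Σd² = 32
ρ = 1 − 6·32/(6·35) = 1 − 192/210 = 0.086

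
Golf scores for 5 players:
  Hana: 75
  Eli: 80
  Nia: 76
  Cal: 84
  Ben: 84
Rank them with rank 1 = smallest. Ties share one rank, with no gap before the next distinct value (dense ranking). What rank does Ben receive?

4

Sorted (ascending): 75, 76, 80, 84, 84
The 2 values of 84 share dense rank 4.
Remaining distinct values take the next consecutive integers.
Ben has value 84 → rank 4.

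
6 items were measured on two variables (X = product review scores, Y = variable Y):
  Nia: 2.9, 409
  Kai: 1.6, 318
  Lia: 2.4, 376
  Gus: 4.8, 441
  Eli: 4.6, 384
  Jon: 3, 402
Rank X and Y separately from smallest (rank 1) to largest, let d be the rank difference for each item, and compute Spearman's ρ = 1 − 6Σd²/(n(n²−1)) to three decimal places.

Ranks of variable 1: 3, 1, 2, 6, 5, 4
Ranks of variable 2: 5, 1, 2, 6, 3, 4
d = r₁ − r₂: -2, 0, 0, 0, 2, 0
d²: 4, 0, 0, 0, 4, 0; Σd² = 8
ρ = 1 − 6·8/(6·35) = 1 − 48/210 = 0.771

0.771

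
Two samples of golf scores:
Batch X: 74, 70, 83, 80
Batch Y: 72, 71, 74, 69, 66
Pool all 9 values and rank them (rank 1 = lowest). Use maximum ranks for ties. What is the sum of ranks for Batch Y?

Sorted (ascending): 66, 69, 70, 71, 72, 74, 74, 80, 83
The 2 values of 74 occupy positions 6–7 → each gets rank 7.
Batch Y values → pooled ranks: 72→5, 71→4, 74→7, 69→2, 66→1
Rank sum = 5 + 4 + 7 + 2 + 1 = 19

19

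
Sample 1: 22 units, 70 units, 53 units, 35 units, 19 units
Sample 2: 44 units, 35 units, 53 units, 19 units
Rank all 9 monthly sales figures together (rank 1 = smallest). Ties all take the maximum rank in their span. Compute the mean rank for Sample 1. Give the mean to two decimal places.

Sorted (ascending): 19, 19, 22, 35, 35, 44, 53, 53, 70
The 2 values of 19 occupy positions 1–2 → each gets rank 2.
The 2 values of 35 occupy positions 4–5 → each gets rank 5.
The 2 values of 53 occupy positions 7–8 → each gets rank 8.
Sample 1 values → pooled ranks: 22→3, 70→9, 53→8, 35→5, 19→2
Mean rank = (3 + 9 + 8 + 5 + 2) / 5 = 5.40

5.40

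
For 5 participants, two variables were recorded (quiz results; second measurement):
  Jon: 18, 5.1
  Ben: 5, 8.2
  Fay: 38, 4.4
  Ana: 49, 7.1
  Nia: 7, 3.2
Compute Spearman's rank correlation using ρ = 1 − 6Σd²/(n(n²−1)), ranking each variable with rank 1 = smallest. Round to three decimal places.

Ranks of variable 1: 3, 1, 4, 5, 2
Ranks of variable 2: 3, 5, 2, 4, 1
d = r₁ − r₂: 0, -4, 2, 1, 1
d²: 0, 16, 4, 1, 1; Σd² = 22
ρ = 1 − 6·22/(5·24) = 1 − 132/120 = -0.100

-0.100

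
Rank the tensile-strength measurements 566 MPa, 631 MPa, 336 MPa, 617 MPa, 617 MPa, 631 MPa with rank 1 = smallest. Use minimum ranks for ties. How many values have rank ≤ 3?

Sorted (ascending): 336, 566, 617, 617, 631, 631
The 2 values of 617 occupy positions 3–4 → each gets rank 3.
The 2 values of 631 occupy positions 5–6 → each gets rank 5.
Ranks ≤ 3: {1, 2, 3, 3} → 4 values.

4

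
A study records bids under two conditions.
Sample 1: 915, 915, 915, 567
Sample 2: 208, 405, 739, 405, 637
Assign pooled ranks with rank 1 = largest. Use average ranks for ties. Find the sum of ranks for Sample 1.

Sorted (descending): 915, 915, 915, 739, 637, 567, 405, 405, 208
The 3 values of 915 occupy positions 1–3 → average rank 2.
The 2 values of 405 occupy positions 7–8 → average rank (7+8)/2 = 7.5.
Sample 1 values → pooled ranks: 915→2, 915→2, 915→2, 567→6
Rank sum = 2 + 2 + 2 + 6 = 12

12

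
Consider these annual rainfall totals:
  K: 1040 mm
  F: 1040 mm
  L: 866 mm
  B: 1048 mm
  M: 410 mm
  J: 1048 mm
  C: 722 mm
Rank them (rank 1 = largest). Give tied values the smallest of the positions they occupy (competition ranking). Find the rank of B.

Sorted (descending): 1048, 1048, 1040, 1040, 866, 722, 410
The 2 values of 1048 occupy positions 1–2 → each gets rank 1.
The 2 values of 1040 occupy positions 3–4 → each gets rank 3.
B has value 1048 mm → rank 1.

1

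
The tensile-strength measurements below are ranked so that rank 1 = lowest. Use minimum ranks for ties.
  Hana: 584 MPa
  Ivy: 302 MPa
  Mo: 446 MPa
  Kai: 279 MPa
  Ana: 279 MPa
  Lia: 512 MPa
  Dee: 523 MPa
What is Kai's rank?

1

Sorted (ascending): 279, 279, 302, 446, 512, 523, 584
The 2 values of 279 occupy positions 1–2 → each gets rank 1.
Kai has value 279 MPa → rank 1.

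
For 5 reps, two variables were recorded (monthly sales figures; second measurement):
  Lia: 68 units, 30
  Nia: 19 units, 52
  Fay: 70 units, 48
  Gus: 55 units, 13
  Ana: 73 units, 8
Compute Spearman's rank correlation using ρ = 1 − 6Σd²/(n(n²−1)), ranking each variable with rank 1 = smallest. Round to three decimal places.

Ranks of variable 1: 3, 1, 4, 2, 5
Ranks of variable 2: 3, 5, 4, 2, 1
d = r₁ − r₂: 0, -4, 0, 0, 4
d²: 0, 16, 0, 0, 16; Σd² = 32
ρ = 1 − 6·32/(5·24) = 1 − 192/120 = -0.600

-0.600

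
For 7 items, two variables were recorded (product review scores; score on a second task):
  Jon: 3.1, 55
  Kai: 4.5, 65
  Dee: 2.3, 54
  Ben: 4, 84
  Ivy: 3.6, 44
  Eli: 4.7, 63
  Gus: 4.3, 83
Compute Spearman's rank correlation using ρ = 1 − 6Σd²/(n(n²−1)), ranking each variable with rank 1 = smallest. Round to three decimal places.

Ranks of variable 1: 2, 6, 1, 4, 3, 7, 5
Ranks of variable 2: 3, 5, 2, 7, 1, 4, 6
d = r₁ − r₂: -1, 1, -1, -3, 2, 3, -1
d²: 1, 1, 1, 9, 4, 9, 1; Σd² = 26
ρ = 1 − 6·26/(7·48) = 1 − 156/336 = 0.536

0.536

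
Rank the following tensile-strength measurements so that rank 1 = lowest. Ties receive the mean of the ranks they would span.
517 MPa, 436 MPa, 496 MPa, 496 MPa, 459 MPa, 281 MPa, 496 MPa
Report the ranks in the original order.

7, 2, 5, 5, 3, 1, 5

Sorted (ascending): 281, 436, 459, 496, 496, 496, 517
The 3 values of 496 occupy positions 4–6 → average rank 5.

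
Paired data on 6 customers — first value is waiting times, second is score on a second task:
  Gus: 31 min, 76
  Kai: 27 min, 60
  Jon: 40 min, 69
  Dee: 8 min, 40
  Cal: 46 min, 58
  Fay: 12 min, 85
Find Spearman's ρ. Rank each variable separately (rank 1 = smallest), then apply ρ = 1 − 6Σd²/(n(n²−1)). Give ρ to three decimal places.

0.029

Ranks of variable 1: 4, 3, 5, 1, 6, 2
Ranks of variable 2: 5, 3, 4, 1, 2, 6
d = r₁ − r₂: -1, 0, 1, 0, 4, -4
d²: 1, 0, 1, 0, 16, 16; Σd² = 34
ρ = 1 − 6·34/(6·35) = 1 − 204/210 = 0.029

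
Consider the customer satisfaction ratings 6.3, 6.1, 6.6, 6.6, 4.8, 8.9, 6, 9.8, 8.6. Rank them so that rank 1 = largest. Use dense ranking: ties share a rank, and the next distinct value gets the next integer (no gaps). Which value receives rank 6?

6.1

Sorted (descending): 9.8, 8.9, 8.6, 6.6, 6.6, 6.3, 6.1, 6, 4.8
The 2 values of 6.6 share dense rank 4.
Remaining distinct values take the next consecutive integers.
Rank 6 → value 6.1.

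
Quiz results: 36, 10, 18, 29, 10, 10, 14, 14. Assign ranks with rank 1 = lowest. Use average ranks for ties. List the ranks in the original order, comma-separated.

Sorted (ascending): 10, 10, 10, 14, 14, 18, 29, 36
The 3 values of 10 occupy positions 1–3 → average rank 2.
The 2 values of 14 occupy positions 4–5 → average rank (4+5)/2 = 4.5.

8, 2, 6, 7, 2, 2, 4.5, 4.5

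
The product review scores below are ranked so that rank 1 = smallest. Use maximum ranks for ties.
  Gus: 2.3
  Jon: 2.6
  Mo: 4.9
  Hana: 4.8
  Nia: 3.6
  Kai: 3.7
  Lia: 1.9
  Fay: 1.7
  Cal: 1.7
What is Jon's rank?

Sorted (ascending): 1.7, 1.7, 1.9, 2.3, 2.6, 3.6, 3.7, 4.8, 4.9
The 2 values of 1.7 occupy positions 1–2 → each gets rank 2.
Jon has value 2.6 → rank 5.

5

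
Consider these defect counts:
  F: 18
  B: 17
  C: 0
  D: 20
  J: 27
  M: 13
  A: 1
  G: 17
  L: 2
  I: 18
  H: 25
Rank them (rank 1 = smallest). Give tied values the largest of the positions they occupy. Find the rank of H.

Sorted (ascending): 0, 1, 2, 13, 17, 17, 18, 18, 20, 25, 27
The 2 values of 17 occupy positions 5–6 → each gets rank 6.
The 2 values of 18 occupy positions 7–8 → each gets rank 8.
H has value 25 → rank 10.

10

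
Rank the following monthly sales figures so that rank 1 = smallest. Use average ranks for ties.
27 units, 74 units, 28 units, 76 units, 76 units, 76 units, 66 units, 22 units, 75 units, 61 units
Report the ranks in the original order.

2, 6, 3, 9, 9, 9, 5, 1, 7, 4

Sorted (ascending): 22, 27, 28, 61, 66, 74, 75, 76, 76, 76
The 3 values of 76 occupy positions 8–10 → average rank 9.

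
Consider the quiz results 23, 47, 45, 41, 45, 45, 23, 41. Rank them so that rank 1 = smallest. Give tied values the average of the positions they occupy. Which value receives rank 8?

Sorted (ascending): 23, 23, 41, 41, 45, 45, 45, 47
The 2 values of 23 occupy positions 1–2 → average rank (1+2)/2 = 1.5.
The 2 values of 41 occupy positions 3–4 → average rank (3+4)/2 = 3.5.
The 3 values of 45 occupy positions 5–7 → average rank 6.
Rank 8 → value 47.

47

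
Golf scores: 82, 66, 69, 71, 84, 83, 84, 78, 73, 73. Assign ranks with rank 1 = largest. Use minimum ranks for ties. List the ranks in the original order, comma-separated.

Sorted (descending): 84, 84, 83, 82, 78, 73, 73, 71, 69, 66
The 2 values of 84 occupy positions 1–2 → each gets rank 1.
The 2 values of 73 occupy positions 6–7 → each gets rank 6.

4, 10, 9, 8, 1, 3, 1, 5, 6, 6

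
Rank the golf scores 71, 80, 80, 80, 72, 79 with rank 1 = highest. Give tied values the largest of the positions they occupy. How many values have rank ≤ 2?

Sorted (descending): 80, 80, 80, 79, 72, 71
The 3 values of 80 occupy positions 1–3 → each gets rank 3.
Ranks ≤ 2: {} → 0 values.

0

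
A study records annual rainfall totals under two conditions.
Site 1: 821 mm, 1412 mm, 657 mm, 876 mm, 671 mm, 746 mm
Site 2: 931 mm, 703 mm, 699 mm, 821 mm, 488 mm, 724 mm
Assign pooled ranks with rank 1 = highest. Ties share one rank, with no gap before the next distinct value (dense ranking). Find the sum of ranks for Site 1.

32

Sorted (descending): 1412, 931, 876, 821, 821, 746, 724, 703, 699, 671, 657, 488
The 2 values of 821 share dense rank 4.
Remaining distinct values take the next consecutive integers.
Site 1 values → pooled ranks: 821→4, 1412→1, 657→10, 876→3, 671→9, 746→5
Rank sum = 4 + 1 + 10 + 3 + 9 + 5 = 32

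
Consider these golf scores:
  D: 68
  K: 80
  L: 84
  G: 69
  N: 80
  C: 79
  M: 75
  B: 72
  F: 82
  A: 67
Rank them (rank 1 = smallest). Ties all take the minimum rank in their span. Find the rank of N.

Sorted (ascending): 67, 68, 69, 72, 75, 79, 80, 80, 82, 84
The 2 values of 80 occupy positions 7–8 → each gets rank 7.
N has value 80 → rank 7.

7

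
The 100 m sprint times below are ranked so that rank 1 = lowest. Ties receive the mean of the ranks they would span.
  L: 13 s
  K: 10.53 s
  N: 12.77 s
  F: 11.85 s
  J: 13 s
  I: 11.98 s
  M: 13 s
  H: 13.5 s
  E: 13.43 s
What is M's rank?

6

Sorted (ascending): 10.53, 11.85, 11.98, 12.77, 13, 13, 13, 13.43, 13.5
The 3 values of 13 occupy positions 5–7 → average rank 6.
M has value 13 s → rank 6.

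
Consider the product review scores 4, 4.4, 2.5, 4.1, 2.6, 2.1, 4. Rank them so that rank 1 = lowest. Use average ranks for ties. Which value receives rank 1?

2.1

Sorted (ascending): 2.1, 2.5, 2.6, 4, 4, 4.1, 4.4
The 2 values of 4 occupy positions 4–5 → average rank (4+5)/2 = 4.5.
Rank 1 → value 2.1.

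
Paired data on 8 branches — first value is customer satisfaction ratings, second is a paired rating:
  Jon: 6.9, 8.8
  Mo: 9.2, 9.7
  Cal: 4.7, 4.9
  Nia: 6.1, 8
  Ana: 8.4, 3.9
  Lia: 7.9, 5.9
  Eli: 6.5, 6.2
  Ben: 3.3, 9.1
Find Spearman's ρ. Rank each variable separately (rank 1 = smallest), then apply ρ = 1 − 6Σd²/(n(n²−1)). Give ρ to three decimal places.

Ranks of variable 1: 5, 8, 2, 3, 7, 6, 4, 1
Ranks of variable 2: 6, 8, 2, 5, 1, 3, 4, 7
d = r₁ − r₂: -1, 0, 0, -2, 6, 3, 0, -6
d²: 1, 0, 0, 4, 36, 9, 0, 36; Σd² = 86
ρ = 1 − 6·86/(8·63) = 1 − 516/504 = -0.024

-0.024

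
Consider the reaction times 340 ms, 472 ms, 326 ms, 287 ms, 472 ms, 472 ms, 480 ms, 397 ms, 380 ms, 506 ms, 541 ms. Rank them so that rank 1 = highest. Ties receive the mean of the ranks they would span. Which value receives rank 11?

287

Sorted (descending): 541, 506, 480, 472, 472, 472, 397, 380, 340, 326, 287
The 3 values of 472 occupy positions 4–6 → average rank 5.
Rank 11 → value 287.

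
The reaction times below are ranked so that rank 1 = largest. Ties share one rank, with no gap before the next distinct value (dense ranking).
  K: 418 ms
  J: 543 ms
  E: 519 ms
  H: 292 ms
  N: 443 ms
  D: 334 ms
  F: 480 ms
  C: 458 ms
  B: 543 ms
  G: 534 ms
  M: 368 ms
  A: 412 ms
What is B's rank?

1

Sorted (descending): 543, 543, 534, 519, 480, 458, 443, 418, 412, 368, 334, 292
The 2 values of 543 share dense rank 1.
Remaining distinct values take the next consecutive integers.
B has value 543 ms → rank 1.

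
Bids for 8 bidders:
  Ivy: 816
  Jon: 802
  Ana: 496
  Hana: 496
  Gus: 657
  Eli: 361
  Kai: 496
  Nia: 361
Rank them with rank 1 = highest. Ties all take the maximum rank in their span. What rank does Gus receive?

3

Sorted (descending): 816, 802, 657, 496, 496, 496, 361, 361
The 3 values of 496 occupy positions 4–6 → each gets rank 6.
The 2 values of 361 occupy positions 7–8 → each gets rank 8.
Gus has value 657 → rank 3.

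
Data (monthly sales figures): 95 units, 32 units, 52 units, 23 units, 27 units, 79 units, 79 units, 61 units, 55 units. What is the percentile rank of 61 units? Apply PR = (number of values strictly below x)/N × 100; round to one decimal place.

N = 9.
Strictly below 61: 5. Equal to 61: 1.
PR = 5/9 × 100 = 55.6

55.6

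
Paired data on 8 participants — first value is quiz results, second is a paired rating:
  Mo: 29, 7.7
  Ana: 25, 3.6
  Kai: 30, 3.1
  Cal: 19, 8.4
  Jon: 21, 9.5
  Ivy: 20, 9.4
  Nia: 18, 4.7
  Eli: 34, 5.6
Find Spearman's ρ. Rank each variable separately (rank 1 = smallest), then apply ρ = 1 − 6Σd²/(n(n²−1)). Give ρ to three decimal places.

-0.357

Ranks of variable 1: 6, 5, 7, 2, 4, 3, 1, 8
Ranks of variable 2: 5, 2, 1, 6, 8, 7, 3, 4
d = r₁ − r₂: 1, 3, 6, -4, -4, -4, -2, 4
d²: 1, 9, 36, 16, 16, 16, 4, 16; Σd² = 114
ρ = 1 − 6·114/(8·63) = 1 − 684/504 = -0.357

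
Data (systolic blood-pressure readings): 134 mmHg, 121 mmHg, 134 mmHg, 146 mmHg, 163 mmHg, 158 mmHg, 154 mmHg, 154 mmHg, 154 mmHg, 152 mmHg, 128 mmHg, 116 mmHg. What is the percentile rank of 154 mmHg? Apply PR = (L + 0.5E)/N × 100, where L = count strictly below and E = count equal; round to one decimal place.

N = 12.
Strictly below 154: 7. Equal to 154: 3.
PR = (7 + 0.5·3)/12 × 100 = 70.8

70.8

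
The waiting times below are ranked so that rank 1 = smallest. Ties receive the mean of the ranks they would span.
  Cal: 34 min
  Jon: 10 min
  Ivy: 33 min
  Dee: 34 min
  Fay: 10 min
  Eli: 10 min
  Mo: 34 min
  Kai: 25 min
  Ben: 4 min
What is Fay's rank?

Sorted (ascending): 4, 10, 10, 10, 25, 33, 34, 34, 34
The 3 values of 10 occupy positions 2–4 → average rank 3.
The 3 values of 34 occupy positions 7–9 → average rank 8.
Fay has value 10 min → rank 3.

3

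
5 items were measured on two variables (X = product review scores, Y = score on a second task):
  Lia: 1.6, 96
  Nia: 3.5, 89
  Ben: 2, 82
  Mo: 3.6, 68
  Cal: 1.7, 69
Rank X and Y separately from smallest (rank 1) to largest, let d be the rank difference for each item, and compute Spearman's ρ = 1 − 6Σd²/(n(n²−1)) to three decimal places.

Ranks of variable 1: 1, 4, 3, 5, 2
Ranks of variable 2: 5, 4, 3, 1, 2
d = r₁ − r₂: -4, 0, 0, 4, 0
d²: 16, 0, 0, 16, 0; Σd² = 32
ρ = 1 − 6·32/(5·24) = 1 − 192/120 = -0.600

-0.600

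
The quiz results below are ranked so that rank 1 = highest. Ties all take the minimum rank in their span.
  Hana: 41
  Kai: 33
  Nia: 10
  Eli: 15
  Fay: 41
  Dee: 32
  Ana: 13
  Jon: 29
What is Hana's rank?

1

Sorted (descending): 41, 41, 33, 32, 29, 15, 13, 10
The 2 values of 41 occupy positions 1–2 → each gets rank 1.
Hana has value 41 → rank 1.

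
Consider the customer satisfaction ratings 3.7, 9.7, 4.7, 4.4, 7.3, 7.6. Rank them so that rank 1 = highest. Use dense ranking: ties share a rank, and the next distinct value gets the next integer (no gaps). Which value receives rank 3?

Sorted (descending): 9.7, 7.6, 7.3, 4.7, 4.4, 3.7
No ties — each value takes its position as its rank.
Rank 3 → value 7.3.

7.3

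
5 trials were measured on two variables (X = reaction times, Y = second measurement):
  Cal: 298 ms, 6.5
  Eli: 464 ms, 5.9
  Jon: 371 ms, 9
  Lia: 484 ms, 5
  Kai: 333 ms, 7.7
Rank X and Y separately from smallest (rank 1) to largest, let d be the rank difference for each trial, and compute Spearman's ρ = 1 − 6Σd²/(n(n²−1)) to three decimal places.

Ranks of variable 1: 1, 4, 3, 5, 2
Ranks of variable 2: 3, 2, 5, 1, 4
d = r₁ − r₂: -2, 2, -2, 4, -2
d²: 4, 4, 4, 16, 4; Σd² = 32
ρ = 1 − 6·32/(5·24) = 1 − 192/120 = -0.600

-0.600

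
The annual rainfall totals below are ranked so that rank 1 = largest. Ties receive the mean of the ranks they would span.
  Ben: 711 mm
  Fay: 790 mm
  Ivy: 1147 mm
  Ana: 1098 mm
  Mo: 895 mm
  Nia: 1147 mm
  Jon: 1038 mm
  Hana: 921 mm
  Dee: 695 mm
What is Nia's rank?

1.5

Sorted (descending): 1147, 1147, 1098, 1038, 921, 895, 790, 711, 695
The 2 values of 1147 occupy positions 1–2 → average rank (1+2)/2 = 1.5.
Nia has value 1147 mm → rank 1.5.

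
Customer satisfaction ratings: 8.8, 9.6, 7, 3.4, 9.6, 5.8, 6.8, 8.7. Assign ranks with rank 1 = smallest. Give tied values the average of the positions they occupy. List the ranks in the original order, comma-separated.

6, 7.5, 4, 1, 7.5, 2, 3, 5

Sorted (ascending): 3.4, 5.8, 6.8, 7, 8.7, 8.8, 9.6, 9.6
The 2 values of 9.6 occupy positions 7–8 → average rank (7+8)/2 = 7.5.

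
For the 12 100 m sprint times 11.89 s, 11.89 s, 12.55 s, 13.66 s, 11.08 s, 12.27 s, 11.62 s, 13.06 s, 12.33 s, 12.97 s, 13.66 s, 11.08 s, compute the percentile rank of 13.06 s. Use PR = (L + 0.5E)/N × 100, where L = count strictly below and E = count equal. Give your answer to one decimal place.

N = 12.
Strictly below 13.06: 9. Equal to 13.06: 1.
PR = (9 + 0.5·1)/12 × 100 = 79.2

79.2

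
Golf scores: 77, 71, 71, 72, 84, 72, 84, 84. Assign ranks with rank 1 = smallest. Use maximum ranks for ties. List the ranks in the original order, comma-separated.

5, 2, 2, 4, 8, 4, 8, 8

Sorted (ascending): 71, 71, 72, 72, 77, 84, 84, 84
The 2 values of 71 occupy positions 1–2 → each gets rank 2.
The 2 values of 72 occupy positions 3–4 → each gets rank 4.
The 3 values of 84 occupy positions 6–8 → each gets rank 8.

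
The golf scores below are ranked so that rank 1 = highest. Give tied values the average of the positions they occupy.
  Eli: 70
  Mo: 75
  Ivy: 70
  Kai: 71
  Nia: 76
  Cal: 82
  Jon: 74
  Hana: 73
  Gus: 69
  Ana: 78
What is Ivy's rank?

8.5

Sorted (descending): 82, 78, 76, 75, 74, 73, 71, 70, 70, 69
The 2 values of 70 occupy positions 8–9 → average rank (8+9)/2 = 8.5.
Ivy has value 70 → rank 8.5.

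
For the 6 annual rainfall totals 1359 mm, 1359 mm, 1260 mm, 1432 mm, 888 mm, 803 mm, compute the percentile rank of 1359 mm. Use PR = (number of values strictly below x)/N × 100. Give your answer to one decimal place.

N = 6.
Strictly below 1359: 3. Equal to 1359: 2.
PR = 3/6 × 100 = 50.0

50.0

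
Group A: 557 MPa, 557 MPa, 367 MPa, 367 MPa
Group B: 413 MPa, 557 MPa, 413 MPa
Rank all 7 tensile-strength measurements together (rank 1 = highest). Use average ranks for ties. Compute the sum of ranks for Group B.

11

Sorted (descending): 557, 557, 557, 413, 413, 367, 367
The 3 values of 557 occupy positions 1–3 → average rank 2.
The 2 values of 413 occupy positions 4–5 → average rank (4+5)/2 = 4.5.
The 2 values of 367 occupy positions 6–7 → average rank (6+7)/2 = 6.5.
Group B values → pooled ranks: 413→4.5, 557→2, 413→4.5
Rank sum = 4.5 + 2 + 4.5 = 11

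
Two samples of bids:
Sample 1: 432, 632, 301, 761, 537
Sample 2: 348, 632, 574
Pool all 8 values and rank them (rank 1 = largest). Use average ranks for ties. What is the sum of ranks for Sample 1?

22.5

Sorted (descending): 761, 632, 632, 574, 537, 432, 348, 301
The 2 values of 632 occupy positions 2–3 → average rank (2+3)/2 = 2.5.
Sample 1 values → pooled ranks: 432→6, 632→2.5, 301→8, 761→1, 537→5
Rank sum = 6 + 2.5 + 8 + 1 + 5 = 22.5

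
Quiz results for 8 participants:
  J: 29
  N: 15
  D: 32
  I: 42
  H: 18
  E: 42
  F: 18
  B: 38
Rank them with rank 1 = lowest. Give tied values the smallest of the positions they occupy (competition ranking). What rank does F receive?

Sorted (ascending): 15, 18, 18, 29, 32, 38, 42, 42
The 2 values of 18 occupy positions 2–3 → each gets rank 2.
The 2 values of 42 occupy positions 7–8 → each gets rank 7.
F has value 18 → rank 2.

2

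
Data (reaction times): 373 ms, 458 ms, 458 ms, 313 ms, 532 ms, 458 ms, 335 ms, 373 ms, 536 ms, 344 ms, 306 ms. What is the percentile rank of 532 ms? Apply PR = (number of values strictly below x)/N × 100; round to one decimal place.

81.8

N = 11.
Strictly below 532: 9. Equal to 532: 1.
PR = 9/11 × 100 = 81.8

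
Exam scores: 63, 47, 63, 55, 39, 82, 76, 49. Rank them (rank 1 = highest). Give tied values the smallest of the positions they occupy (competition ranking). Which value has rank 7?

Sorted (descending): 82, 76, 63, 63, 55, 49, 47, 39
The 2 values of 63 occupy positions 3–4 → each gets rank 3.
Rank 7 → value 47.

47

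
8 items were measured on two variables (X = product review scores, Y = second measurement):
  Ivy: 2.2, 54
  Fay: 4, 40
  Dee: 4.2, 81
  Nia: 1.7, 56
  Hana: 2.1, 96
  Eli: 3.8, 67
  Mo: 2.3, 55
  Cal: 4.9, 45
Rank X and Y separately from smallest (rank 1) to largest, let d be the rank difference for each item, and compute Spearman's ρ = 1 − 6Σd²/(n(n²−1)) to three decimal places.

Ranks of variable 1: 3, 6, 7, 1, 2, 5, 4, 8
Ranks of variable 2: 3, 1, 7, 5, 8, 6, 4, 2
d = r₁ − r₂: 0, 5, 0, -4, -6, -1, 0, 6
d²: 0, 25, 0, 16, 36, 1, 0, 36; Σd² = 114
ρ = 1 − 6·114/(8·63) = 1 − 684/504 = -0.357

-0.357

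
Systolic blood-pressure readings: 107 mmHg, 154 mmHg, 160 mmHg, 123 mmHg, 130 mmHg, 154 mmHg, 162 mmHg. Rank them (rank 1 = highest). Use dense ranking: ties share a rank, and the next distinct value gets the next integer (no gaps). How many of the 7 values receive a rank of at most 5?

6

Sorted (descending): 162, 160, 154, 154, 130, 123, 107
The 2 values of 154 share dense rank 3.
Remaining distinct values take the next consecutive integers.
Ranks ≤ 5: {1, 2, 3, 3, 4, 5} → 6 values.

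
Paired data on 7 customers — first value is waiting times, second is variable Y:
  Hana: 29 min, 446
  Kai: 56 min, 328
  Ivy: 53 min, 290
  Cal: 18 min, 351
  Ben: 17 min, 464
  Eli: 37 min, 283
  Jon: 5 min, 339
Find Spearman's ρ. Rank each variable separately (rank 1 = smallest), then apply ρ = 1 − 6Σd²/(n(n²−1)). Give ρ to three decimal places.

-0.607

Ranks of variable 1: 4, 7, 6, 3, 2, 5, 1
Ranks of variable 2: 6, 3, 2, 5, 7, 1, 4
d = r₁ − r₂: -2, 4, 4, -2, -5, 4, -3
d²: 4, 16, 16, 4, 25, 16, 9; Σd² = 90
ρ = 1 − 6·90/(7·48) = 1 − 540/336 = -0.607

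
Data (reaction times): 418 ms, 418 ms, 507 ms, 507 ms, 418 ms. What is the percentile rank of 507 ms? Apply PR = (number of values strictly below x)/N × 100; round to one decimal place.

N = 5.
Strictly below 507: 3. Equal to 507: 2.
PR = 3/5 × 100 = 60.0

60.0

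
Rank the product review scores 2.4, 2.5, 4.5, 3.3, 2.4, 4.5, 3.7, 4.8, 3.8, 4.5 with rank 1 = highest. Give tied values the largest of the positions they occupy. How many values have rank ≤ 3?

Sorted (descending): 4.8, 4.5, 4.5, 4.5, 3.8, 3.7, 3.3, 2.5, 2.4, 2.4
The 3 values of 4.5 occupy positions 2–4 → each gets rank 4.
The 2 values of 2.4 occupy positions 9–10 → each gets rank 10.
Ranks ≤ 3: {1} → 1 value.

1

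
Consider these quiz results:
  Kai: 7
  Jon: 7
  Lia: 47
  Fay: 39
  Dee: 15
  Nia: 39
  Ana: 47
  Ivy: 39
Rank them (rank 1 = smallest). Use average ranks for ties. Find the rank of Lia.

7.5

Sorted (ascending): 7, 7, 15, 39, 39, 39, 47, 47
The 2 values of 7 occupy positions 1–2 → average rank (1+2)/2 = 1.5.
The 3 values of 39 occupy positions 4–6 → average rank 5.
The 2 values of 47 occupy positions 7–8 → average rank (7+8)/2 = 7.5.
Lia has value 47 → rank 7.5.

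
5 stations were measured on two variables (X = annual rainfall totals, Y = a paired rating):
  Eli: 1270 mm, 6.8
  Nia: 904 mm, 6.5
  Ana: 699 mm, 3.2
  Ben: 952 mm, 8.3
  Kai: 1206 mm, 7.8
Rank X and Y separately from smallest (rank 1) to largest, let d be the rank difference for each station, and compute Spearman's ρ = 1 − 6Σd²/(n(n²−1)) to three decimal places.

Ranks of variable 1: 5, 2, 1, 3, 4
Ranks of variable 2: 3, 2, 1, 5, 4
d = r₁ − r₂: 2, 0, 0, -2, 0
d²: 4, 0, 0, 4, 0; Σd² = 8
ρ = 1 − 6·8/(5·24) = 1 − 48/120 = 0.600

0.600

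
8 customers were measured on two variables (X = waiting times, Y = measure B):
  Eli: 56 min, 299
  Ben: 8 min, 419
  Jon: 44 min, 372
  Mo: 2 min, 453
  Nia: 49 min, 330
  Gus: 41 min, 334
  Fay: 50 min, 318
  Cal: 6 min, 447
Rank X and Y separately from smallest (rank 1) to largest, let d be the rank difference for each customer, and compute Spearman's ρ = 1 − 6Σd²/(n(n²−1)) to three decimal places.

Ranks of variable 1: 8, 3, 5, 1, 6, 4, 7, 2
Ranks of variable 2: 1, 6, 5, 8, 3, 4, 2, 7
d = r₁ − r₂: 7, -3, 0, -7, 3, 0, 5, -5
d²: 49, 9, 0, 49, 9, 0, 25, 25; Σd² = 166
ρ = 1 − 6·166/(8·63) = 1 − 996/504 = -0.976

-0.976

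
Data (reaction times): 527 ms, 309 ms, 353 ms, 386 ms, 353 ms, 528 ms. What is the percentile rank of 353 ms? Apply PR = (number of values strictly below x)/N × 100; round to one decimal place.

16.7

N = 6.
Strictly below 353: 1. Equal to 353: 2.
PR = 1/6 × 100 = 16.7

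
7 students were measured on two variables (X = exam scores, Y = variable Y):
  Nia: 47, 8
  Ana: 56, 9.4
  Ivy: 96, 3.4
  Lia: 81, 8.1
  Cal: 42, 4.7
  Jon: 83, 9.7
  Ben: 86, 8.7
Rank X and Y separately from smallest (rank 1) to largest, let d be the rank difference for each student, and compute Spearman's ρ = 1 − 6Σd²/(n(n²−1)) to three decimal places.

Ranks of variable 1: 2, 3, 7, 4, 1, 5, 6
Ranks of variable 2: 3, 6, 1, 4, 2, 7, 5
d = r₁ − r₂: -1, -3, 6, 0, -1, -2, 1
d²: 1, 9, 36, 0, 1, 4, 1; Σd² = 52
ρ = 1 − 6·52/(7·48) = 1 − 312/336 = 0.071

0.071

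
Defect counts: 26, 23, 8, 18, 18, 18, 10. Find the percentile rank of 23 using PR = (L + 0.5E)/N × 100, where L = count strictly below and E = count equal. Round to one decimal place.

N = 7.
Strictly below 23: 5. Equal to 23: 1.
PR = (5 + 0.5·1)/7 × 100 = 78.6

78.6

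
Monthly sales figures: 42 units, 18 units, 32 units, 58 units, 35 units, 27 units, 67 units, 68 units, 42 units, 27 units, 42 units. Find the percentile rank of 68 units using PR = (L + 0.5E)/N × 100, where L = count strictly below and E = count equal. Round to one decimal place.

N = 11.
Strictly below 68: 10. Equal to 68: 1.
PR = (10 + 0.5·1)/11 × 100 = 95.5

95.5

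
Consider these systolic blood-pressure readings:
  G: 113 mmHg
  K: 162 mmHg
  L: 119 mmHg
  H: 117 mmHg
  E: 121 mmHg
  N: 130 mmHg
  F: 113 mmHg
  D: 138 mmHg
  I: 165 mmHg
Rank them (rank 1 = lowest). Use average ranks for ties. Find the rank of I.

Sorted (ascending): 113, 113, 117, 119, 121, 130, 138, 162, 165
The 2 values of 113 occupy positions 1–2 → average rank (1+2)/2 = 1.5.
I has value 165 mmHg → rank 9.

9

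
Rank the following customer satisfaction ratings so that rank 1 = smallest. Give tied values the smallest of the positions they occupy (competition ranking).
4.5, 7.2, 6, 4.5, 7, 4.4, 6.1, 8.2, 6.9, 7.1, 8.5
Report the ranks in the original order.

2, 9, 4, 2, 7, 1, 5, 10, 6, 8, 11

Sorted (ascending): 4.4, 4.5, 4.5, 6, 6.1, 6.9, 7, 7.1, 7.2, 8.2, 8.5
The 2 values of 4.5 occupy positions 2–3 → each gets rank 2.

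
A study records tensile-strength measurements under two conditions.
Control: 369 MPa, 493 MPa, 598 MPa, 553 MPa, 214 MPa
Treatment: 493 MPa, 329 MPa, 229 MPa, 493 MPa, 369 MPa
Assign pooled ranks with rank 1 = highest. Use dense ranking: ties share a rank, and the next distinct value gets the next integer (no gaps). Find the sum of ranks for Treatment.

Sorted (descending): 598, 553, 493, 493, 493, 369, 369, 329, 229, 214
The 3 values of 493 share dense rank 3.
The 2 values of 369 share dense rank 4.
Remaining distinct values take the next consecutive integers.
Treatment values → pooled ranks: 493→3, 329→5, 229→6, 493→3, 369→4
Rank sum = 3 + 5 + 6 + 3 + 4 = 21

21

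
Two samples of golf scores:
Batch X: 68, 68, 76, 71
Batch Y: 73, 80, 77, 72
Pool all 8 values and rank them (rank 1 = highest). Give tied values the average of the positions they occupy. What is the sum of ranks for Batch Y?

12

Sorted (descending): 80, 77, 76, 73, 72, 71, 68, 68
The 2 values of 68 occupy positions 7–8 → average rank (7+8)/2 = 7.5.
Batch Y values → pooled ranks: 73→4, 80→1, 77→2, 72→5
Rank sum = 4 + 1 + 2 + 5 = 12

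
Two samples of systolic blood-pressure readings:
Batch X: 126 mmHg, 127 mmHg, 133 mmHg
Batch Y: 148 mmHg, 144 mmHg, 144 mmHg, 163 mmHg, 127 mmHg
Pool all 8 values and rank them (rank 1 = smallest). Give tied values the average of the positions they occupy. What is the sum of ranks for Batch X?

Sorted (ascending): 126, 127, 127, 133, 144, 144, 148, 163
The 2 values of 127 occupy positions 2–3 → average rank (2+3)/2 = 2.5.
The 2 values of 144 occupy positions 5–6 → average rank (5+6)/2 = 5.5.
Batch X values → pooled ranks: 126→1, 127→2.5, 133→4
Rank sum = 1 + 2.5 + 4 = 7.5

7.5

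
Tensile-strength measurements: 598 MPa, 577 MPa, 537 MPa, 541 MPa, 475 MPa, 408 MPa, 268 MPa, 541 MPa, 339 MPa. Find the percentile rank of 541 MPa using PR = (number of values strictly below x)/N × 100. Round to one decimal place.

55.6

N = 9.
Strictly below 541: 5. Equal to 541: 2.
PR = 5/9 × 100 = 55.6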